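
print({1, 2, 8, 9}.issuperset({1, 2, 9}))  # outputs True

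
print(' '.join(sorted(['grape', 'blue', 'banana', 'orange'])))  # banana blue grape orange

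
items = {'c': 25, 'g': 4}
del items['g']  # {'c': 25}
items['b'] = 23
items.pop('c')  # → 25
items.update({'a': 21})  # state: {'b': 23, 'a': 21}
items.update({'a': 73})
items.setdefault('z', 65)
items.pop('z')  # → 65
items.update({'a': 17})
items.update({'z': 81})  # {'b': 23, 'a': 17, 'z': 81}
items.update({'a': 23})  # {'b': 23, 'a': 23, 'z': 81}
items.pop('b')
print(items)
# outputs {'a': 23, 'z': 81}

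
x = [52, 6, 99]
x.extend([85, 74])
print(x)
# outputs [52, 6, 99, 85, 74]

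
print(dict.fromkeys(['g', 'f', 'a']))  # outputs {'g': None, 'f': None, 'a': None}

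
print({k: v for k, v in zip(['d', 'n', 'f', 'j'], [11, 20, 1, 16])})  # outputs {'d': 11, 'n': 20, 'f': 1, 'j': 16}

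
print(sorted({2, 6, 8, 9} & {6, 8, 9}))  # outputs [6, 8, 9]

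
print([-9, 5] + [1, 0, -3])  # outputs [-9, 5, 1, 0, -3]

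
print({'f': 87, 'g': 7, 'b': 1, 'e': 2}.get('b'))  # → 1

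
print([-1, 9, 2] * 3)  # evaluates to [-1, 9, 2, -1, 9, 2, -1, 9, 2]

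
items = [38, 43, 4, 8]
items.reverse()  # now [8, 4, 43, 38]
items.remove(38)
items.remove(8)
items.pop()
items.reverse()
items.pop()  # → 4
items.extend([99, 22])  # [99, 22]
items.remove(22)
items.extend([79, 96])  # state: [99, 79, 96]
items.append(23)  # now [99, 79, 96, 23]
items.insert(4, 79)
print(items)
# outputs [99, 79, 96, 23, 79]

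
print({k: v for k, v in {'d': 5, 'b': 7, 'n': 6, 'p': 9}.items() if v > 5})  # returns {'b': 7, 'n': 6, 'p': 9}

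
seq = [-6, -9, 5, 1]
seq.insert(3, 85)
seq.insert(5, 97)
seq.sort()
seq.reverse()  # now [97, 85, 5, 1, -6, -9]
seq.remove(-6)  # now [97, 85, 5, 1, -9]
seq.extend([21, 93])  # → [97, 85, 5, 1, -9, 21, 93]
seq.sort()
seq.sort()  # [-9, 1, 5, 21, 85, 93, 97]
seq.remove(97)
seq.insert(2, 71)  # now [-9, 1, 71, 5, 21, 85, 93]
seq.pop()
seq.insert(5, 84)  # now [-9, 1, 71, 5, 21, 84, 85]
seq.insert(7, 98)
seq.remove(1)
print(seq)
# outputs [-9, 71, 5, 21, 84, 85, 98]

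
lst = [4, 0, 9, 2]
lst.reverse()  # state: [2, 9, 0, 4]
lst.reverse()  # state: [4, 0, 9, 2]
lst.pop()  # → 2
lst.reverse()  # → [9, 0, 4]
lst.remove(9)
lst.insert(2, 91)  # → [0, 4, 91]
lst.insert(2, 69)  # [0, 4, 69, 91]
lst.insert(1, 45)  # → [0, 45, 4, 69, 91]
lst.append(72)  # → [0, 45, 4, 69, 91, 72]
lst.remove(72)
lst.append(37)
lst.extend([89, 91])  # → [0, 45, 4, 69, 91, 37, 89, 91]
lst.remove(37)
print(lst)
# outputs [0, 45, 4, 69, 91, 89, 91]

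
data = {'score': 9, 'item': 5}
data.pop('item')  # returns 5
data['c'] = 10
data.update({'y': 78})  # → {'score': 9, 'c': 10, 'y': 78}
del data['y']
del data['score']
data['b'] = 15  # {'c': 10, 'b': 15}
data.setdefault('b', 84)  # 15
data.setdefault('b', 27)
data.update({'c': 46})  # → {'c': 46, 'b': 15}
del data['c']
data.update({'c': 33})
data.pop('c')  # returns 33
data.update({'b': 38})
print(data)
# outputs {'b': 38}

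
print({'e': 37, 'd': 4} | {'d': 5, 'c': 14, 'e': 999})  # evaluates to {'e': 999, 'd': 5, 'c': 14}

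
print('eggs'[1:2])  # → g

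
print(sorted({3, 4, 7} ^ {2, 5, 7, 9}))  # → [2, 3, 4, 5, 9]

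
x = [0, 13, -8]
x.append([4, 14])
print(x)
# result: [0, 13, -8, [4, 14]]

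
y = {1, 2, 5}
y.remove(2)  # {1, 5}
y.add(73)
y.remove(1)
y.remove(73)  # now {5}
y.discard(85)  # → {5}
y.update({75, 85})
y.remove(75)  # {5, 85}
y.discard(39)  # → {5, 85}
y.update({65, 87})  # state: {5, 65, 85, 87}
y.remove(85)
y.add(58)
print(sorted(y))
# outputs [5, 58, 65, 87]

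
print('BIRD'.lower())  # bird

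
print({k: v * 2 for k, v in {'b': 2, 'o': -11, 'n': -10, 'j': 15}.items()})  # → {'b': 4, 'o': -22, 'n': -20, 'j': 30}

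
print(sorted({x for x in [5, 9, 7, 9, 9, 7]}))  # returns [5, 7, 9]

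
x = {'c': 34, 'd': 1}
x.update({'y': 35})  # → {'c': 34, 'd': 1, 'y': 35}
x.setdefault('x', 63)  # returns 63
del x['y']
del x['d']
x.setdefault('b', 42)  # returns 42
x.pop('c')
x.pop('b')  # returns 42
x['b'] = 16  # {'x': 63, 'b': 16}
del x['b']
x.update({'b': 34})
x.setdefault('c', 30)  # 30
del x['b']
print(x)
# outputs {'x': 63, 'c': 30}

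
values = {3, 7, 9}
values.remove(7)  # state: {3, 9}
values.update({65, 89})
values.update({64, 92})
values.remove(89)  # {3, 9, 64, 65, 92}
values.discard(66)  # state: {3, 9, 64, 65, 92}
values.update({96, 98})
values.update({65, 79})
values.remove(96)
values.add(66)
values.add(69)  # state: {3, 9, 64, 65, 66, 69, 79, 92, 98}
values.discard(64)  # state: {3, 9, 65, 66, 69, 79, 92, 98}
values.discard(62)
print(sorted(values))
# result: [3, 9, 65, 66, 69, 79, 92, 98]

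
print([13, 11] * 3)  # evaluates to [13, 11, 13, 11, 13, 11]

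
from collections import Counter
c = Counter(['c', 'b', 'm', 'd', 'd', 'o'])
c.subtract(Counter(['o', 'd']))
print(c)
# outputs Counter({'c': 1, 'b': 1, 'm': 1, 'd': 1, 'o': 0})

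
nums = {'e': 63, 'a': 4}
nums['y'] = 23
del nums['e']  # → {'a': 4, 'y': 23}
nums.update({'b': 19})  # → {'a': 4, 'y': 23, 'b': 19}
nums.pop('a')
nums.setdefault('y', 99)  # 23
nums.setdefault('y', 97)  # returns 23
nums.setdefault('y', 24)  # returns 23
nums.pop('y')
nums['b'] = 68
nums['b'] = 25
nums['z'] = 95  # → {'b': 25, 'z': 95}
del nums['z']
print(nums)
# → {'b': 25}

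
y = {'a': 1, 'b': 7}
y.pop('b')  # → 7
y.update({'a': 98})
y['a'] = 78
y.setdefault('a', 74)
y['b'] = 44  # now {'a': 78, 'b': 44}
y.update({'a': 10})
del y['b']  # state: {'a': 10}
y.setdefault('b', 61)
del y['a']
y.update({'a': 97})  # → {'b': 61, 'a': 97}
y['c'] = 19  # {'b': 61, 'a': 97, 'c': 19}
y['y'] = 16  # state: {'b': 61, 'a': 97, 'c': 19, 'y': 16}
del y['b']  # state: {'a': 97, 'c': 19, 'y': 16}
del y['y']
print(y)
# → {'a': 97, 'c': 19}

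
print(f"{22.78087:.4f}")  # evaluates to 22.7809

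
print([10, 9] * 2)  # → [10, 9, 10, 9]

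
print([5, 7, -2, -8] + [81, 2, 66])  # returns [5, 7, -2, -8, 81, 2, 66]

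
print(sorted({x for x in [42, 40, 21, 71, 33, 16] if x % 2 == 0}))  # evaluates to [16, 40, 42]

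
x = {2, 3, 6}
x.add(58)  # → {2, 3, 6, 58}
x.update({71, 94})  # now {2, 3, 6, 58, 71, 94}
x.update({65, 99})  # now {2, 3, 6, 58, 65, 71, 94, 99}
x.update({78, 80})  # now {2, 3, 6, 58, 65, 71, 78, 80, 94, 99}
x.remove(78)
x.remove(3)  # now {2, 6, 58, 65, 71, 80, 94, 99}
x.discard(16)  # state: {2, 6, 58, 65, 71, 80, 94, 99}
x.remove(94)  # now {2, 6, 58, 65, 71, 80, 99}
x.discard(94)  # {2, 6, 58, 65, 71, 80, 99}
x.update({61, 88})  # {2, 6, 58, 61, 65, 71, 80, 88, 99}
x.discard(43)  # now {2, 6, 58, 61, 65, 71, 80, 88, 99}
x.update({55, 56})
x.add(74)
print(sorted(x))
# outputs [2, 6, 55, 56, 58, 61, 65, 71, 74, 80, 88, 99]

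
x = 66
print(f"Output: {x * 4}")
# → Output: 264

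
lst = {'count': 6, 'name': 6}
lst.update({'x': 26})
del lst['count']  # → {'name': 6, 'x': 26}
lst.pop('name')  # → 6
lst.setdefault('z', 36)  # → 36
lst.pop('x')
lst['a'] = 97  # {'z': 36, 'a': 97}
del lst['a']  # {'z': 36}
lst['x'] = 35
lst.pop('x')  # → 35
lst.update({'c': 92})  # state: {'z': 36, 'c': 92}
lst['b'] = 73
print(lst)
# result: {'z': 36, 'c': 92, 'b': 73}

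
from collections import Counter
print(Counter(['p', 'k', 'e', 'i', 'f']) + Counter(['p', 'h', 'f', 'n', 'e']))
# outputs Counter({'p': 2, 'e': 2, 'f': 2, 'k': 1, 'i': 1, 'h': 1, 'n': 1})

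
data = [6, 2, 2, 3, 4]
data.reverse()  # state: [4, 3, 2, 2, 6]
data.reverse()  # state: [6, 2, 2, 3, 4]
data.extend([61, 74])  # [6, 2, 2, 3, 4, 61, 74]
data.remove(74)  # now [6, 2, 2, 3, 4, 61]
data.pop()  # 61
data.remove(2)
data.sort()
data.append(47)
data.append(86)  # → [2, 3, 4, 6, 47, 86]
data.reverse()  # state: [86, 47, 6, 4, 3, 2]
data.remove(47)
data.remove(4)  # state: [86, 6, 3, 2]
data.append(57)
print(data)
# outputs [86, 6, 3, 2, 57]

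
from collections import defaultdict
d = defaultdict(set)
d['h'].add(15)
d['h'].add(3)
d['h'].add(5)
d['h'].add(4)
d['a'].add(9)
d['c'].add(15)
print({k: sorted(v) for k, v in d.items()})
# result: {'h': [3, 4, 5, 15], 'a': [9], 'c': [15]}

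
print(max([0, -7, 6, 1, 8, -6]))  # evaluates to 8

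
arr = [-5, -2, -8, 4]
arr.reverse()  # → [4, -8, -2, -5]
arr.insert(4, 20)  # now [4, -8, -2, -5, 20]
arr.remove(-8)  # [4, -2, -5, 20]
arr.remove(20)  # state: [4, -2, -5]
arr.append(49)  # [4, -2, -5, 49]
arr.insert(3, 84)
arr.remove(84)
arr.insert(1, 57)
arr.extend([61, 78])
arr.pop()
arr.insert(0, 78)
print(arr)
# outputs [78, 4, 57, -2, -5, 49, 61]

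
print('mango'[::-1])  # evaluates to ognam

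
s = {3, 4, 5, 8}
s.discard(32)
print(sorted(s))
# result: [3, 4, 5, 8]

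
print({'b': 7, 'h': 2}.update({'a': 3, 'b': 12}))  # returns None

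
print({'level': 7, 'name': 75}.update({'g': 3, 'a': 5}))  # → None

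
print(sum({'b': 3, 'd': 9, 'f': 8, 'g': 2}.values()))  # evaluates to 22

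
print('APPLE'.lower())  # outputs apple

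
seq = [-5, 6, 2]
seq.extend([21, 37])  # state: [-5, 6, 2, 21, 37]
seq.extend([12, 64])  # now [-5, 6, 2, 21, 37, 12, 64]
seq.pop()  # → 64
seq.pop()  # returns 12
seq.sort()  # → [-5, 2, 6, 21, 37]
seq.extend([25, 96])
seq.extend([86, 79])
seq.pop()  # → 79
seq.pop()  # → 86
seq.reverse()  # [96, 25, 37, 21, 6, 2, -5]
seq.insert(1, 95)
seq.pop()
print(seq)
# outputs [96, 95, 25, 37, 21, 6, 2]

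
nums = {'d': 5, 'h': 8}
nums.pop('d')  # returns 5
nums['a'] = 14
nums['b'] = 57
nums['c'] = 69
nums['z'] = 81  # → {'h': 8, 'a': 14, 'b': 57, 'c': 69, 'z': 81}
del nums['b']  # {'h': 8, 'a': 14, 'c': 69, 'z': 81}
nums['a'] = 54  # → {'h': 8, 'a': 54, 'c': 69, 'z': 81}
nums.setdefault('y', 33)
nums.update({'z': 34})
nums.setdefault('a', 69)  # 54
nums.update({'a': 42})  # {'h': 8, 'a': 42, 'c': 69, 'z': 34, 'y': 33}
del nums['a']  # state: {'h': 8, 'c': 69, 'z': 34, 'y': 33}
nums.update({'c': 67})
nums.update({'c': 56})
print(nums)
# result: {'h': 8, 'c': 56, 'z': 34, 'y': 33}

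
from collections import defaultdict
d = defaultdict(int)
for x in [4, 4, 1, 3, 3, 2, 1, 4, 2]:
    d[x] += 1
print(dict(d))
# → {4: 3, 1: 2, 3: 2, 2: 2}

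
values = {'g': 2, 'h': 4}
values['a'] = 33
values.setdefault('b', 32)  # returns 32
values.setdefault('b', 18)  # 32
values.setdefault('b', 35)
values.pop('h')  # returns 4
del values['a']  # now {'g': 2, 'b': 32}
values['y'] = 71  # {'g': 2, 'b': 32, 'y': 71}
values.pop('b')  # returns 32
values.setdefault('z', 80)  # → 80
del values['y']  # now {'g': 2, 'z': 80}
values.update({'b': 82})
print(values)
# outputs {'g': 2, 'z': 80, 'b': 82}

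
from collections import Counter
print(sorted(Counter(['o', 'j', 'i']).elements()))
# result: ['i', 'j', 'o']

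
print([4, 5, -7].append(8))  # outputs None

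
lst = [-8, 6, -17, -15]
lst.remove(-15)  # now [-8, 6, -17]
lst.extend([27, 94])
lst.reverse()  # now [94, 27, -17, 6, -8]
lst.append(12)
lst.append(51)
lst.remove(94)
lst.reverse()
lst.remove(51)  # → [12, -8, 6, -17, 27]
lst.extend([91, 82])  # [12, -8, 6, -17, 27, 91, 82]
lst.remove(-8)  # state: [12, 6, -17, 27, 91, 82]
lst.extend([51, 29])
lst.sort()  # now [-17, 6, 12, 27, 29, 51, 82, 91]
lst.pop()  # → 91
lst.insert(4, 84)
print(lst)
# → [-17, 6, 12, 27, 84, 29, 51, 82]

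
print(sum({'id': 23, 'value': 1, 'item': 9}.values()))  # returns 33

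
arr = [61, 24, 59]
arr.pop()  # 59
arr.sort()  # [24, 61]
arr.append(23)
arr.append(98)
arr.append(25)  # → [24, 61, 23, 98, 25]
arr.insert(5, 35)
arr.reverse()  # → [35, 25, 98, 23, 61, 24]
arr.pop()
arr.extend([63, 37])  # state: [35, 25, 98, 23, 61, 63, 37]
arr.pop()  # 37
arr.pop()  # 63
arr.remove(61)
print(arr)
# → [35, 25, 98, 23]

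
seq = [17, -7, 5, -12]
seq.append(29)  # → [17, -7, 5, -12, 29]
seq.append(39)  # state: [17, -7, 5, -12, 29, 39]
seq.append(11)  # [17, -7, 5, -12, 29, 39, 11]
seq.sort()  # [-12, -7, 5, 11, 17, 29, 39]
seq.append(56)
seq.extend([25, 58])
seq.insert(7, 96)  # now [-12, -7, 5, 11, 17, 29, 39, 96, 56, 25, 58]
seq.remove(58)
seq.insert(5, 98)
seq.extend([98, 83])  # [-12, -7, 5, 11, 17, 98, 29, 39, 96, 56, 25, 98, 83]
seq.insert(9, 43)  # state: [-12, -7, 5, 11, 17, 98, 29, 39, 96, 43, 56, 25, 98, 83]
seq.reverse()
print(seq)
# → [83, 98, 25, 56, 43, 96, 39, 29, 98, 17, 11, 5, -7, -12]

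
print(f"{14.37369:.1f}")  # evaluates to 14.4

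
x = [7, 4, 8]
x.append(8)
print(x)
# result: [7, 4, 8, 8]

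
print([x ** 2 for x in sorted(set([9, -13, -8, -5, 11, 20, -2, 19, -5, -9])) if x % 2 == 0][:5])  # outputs [64, 4, 400]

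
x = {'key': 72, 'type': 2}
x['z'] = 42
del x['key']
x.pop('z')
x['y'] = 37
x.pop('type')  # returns 2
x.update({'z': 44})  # {'y': 37, 'z': 44}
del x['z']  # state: {'y': 37}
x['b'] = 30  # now {'y': 37, 'b': 30}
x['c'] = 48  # {'y': 37, 'b': 30, 'c': 48}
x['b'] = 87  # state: {'y': 37, 'b': 87, 'c': 48}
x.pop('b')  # 87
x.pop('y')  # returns 37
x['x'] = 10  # {'c': 48, 'x': 10}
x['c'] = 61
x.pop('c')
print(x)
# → {'x': 10}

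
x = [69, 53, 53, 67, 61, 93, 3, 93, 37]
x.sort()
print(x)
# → [3, 37, 53, 53, 61, 67, 69, 93, 93]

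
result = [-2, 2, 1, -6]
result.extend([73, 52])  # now [-2, 2, 1, -6, 73, 52]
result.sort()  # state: [-6, -2, 1, 2, 52, 73]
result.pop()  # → 73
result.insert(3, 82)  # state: [-6, -2, 1, 82, 2, 52]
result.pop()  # 52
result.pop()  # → 2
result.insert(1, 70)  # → [-6, 70, -2, 1, 82]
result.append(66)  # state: [-6, 70, -2, 1, 82, 66]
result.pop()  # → 66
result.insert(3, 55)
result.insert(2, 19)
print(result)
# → [-6, 70, 19, -2, 55, 1, 82]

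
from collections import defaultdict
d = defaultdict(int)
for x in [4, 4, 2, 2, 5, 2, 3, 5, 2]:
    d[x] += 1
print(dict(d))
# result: {4: 2, 2: 4, 5: 2, 3: 1}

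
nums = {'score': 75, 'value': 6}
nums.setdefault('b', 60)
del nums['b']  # {'score': 75, 'value': 6}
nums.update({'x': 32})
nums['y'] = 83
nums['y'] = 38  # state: {'score': 75, 'value': 6, 'x': 32, 'y': 38}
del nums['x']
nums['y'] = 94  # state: {'score': 75, 'value': 6, 'y': 94}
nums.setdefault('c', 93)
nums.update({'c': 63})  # {'score': 75, 'value': 6, 'y': 94, 'c': 63}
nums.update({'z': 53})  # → {'score': 75, 'value': 6, 'y': 94, 'c': 63, 'z': 53}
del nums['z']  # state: {'score': 75, 'value': 6, 'y': 94, 'c': 63}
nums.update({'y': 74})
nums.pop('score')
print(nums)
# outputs {'value': 6, 'y': 74, 'c': 63}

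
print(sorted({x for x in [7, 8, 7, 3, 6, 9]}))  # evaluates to [3, 6, 7, 8, 9]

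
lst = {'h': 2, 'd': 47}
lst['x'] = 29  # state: {'h': 2, 'd': 47, 'x': 29}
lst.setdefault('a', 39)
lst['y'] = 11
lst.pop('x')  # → 29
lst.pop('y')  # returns 11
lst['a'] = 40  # {'h': 2, 'd': 47, 'a': 40}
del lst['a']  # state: {'h': 2, 'd': 47}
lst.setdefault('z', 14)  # 14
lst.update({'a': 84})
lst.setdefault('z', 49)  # 14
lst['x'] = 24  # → {'h': 2, 'd': 47, 'z': 14, 'a': 84, 'x': 24}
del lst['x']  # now {'h': 2, 'd': 47, 'z': 14, 'a': 84}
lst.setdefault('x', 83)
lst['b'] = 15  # {'h': 2, 'd': 47, 'z': 14, 'a': 84, 'x': 83, 'b': 15}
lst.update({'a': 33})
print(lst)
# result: {'h': 2, 'd': 47, 'z': 14, 'a': 33, 'x': 83, 'b': 15}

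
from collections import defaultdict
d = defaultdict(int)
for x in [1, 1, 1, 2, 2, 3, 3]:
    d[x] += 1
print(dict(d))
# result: {1: 3, 2: 2, 3: 2}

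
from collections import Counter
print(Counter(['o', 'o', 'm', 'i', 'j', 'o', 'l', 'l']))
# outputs Counter({'o': 3, 'l': 2, 'm': 1, 'i': 1, 'j': 1})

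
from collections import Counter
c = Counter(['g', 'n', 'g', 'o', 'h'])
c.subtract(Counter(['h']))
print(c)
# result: Counter({'g': 2, 'n': 1, 'o': 1, 'h': 0})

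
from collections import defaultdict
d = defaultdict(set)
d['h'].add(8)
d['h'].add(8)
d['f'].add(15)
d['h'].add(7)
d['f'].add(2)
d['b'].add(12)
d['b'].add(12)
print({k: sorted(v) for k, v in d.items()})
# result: {'h': [7, 8], 'f': [2, 15], 'b': [12]}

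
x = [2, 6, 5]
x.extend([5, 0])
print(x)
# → [2, 6, 5, 5, 0]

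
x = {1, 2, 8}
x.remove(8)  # {1, 2}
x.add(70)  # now {1, 2, 70}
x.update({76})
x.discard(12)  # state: {1, 2, 70, 76}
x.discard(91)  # {1, 2, 70, 76}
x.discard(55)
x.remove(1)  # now {2, 70, 76}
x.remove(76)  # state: {2, 70}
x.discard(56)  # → {2, 70}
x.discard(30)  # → {2, 70}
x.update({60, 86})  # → {2, 60, 70, 86}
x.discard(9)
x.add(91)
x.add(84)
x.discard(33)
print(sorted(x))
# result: [2, 60, 70, 84, 86, 91]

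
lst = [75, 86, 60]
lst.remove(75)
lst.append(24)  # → [86, 60, 24]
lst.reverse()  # [24, 60, 86]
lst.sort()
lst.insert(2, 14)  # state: [24, 60, 14, 86]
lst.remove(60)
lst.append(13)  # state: [24, 14, 86, 13]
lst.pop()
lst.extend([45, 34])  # [24, 14, 86, 45, 34]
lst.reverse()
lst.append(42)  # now [34, 45, 86, 14, 24, 42]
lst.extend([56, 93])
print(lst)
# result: [34, 45, 86, 14, 24, 42, 56, 93]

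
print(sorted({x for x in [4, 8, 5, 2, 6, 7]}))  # [2, 4, 5, 6, 7, 8]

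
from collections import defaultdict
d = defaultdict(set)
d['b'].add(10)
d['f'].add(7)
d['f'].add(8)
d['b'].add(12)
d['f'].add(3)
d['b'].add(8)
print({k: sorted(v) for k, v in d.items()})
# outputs {'b': [8, 10, 12], 'f': [3, 7, 8]}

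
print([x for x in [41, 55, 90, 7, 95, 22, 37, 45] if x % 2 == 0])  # [90, 22]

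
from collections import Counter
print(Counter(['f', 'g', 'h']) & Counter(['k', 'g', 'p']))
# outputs Counter({'g': 1})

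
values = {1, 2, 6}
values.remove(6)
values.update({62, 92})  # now {1, 2, 62, 92}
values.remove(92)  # {1, 2, 62}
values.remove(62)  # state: {1, 2}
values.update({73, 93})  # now {1, 2, 73, 93}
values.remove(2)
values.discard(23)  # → {1, 73, 93}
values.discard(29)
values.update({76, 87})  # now {1, 73, 76, 87, 93}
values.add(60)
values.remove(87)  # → {1, 60, 73, 76, 93}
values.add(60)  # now {1, 60, 73, 76, 93}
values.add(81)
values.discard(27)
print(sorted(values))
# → [1, 60, 73, 76, 81, 93]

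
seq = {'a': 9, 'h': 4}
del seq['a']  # {'h': 4}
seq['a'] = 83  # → {'h': 4, 'a': 83}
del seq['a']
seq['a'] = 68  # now {'h': 4, 'a': 68}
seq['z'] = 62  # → {'h': 4, 'a': 68, 'z': 62}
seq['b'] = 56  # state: {'h': 4, 'a': 68, 'z': 62, 'b': 56}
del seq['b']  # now {'h': 4, 'a': 68, 'z': 62}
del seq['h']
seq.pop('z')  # 62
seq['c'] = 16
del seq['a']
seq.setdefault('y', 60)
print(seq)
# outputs {'c': 16, 'y': 60}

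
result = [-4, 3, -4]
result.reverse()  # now [-4, 3, -4]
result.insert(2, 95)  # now [-4, 3, 95, -4]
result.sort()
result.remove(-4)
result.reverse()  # [95, 3, -4]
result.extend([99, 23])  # [95, 3, -4, 99, 23]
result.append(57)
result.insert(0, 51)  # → [51, 95, 3, -4, 99, 23, 57]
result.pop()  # 57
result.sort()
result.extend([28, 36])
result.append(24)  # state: [-4, 3, 23, 51, 95, 99, 28, 36, 24]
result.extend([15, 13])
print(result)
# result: [-4, 3, 23, 51, 95, 99, 28, 36, 24, 15, 13]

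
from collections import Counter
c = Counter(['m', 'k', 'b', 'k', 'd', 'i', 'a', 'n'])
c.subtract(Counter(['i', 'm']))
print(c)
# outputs Counter({'k': 2, 'b': 1, 'd': 1, 'a': 1, 'n': 1, 'm': 0, 'i': 0})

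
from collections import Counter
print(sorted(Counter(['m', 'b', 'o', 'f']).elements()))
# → ['b', 'f', 'm', 'o']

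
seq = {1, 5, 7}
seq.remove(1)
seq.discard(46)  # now {5, 7}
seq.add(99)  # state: {5, 7, 99}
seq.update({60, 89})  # {5, 7, 60, 89, 99}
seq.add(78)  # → {5, 7, 60, 78, 89, 99}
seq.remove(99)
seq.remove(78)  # {5, 7, 60, 89}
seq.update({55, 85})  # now {5, 7, 55, 60, 85, 89}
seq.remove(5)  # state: {7, 55, 60, 85, 89}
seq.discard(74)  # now {7, 55, 60, 85, 89}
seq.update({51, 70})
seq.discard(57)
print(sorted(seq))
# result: [7, 51, 55, 60, 70, 85, 89]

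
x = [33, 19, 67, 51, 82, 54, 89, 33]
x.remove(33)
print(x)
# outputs [19, 67, 51, 82, 54, 89, 33]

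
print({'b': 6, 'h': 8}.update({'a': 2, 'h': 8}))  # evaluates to None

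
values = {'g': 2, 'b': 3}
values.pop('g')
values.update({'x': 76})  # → {'b': 3, 'x': 76}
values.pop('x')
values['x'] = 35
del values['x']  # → {'b': 3}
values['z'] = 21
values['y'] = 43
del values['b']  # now {'z': 21, 'y': 43}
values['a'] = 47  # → {'z': 21, 'y': 43, 'a': 47}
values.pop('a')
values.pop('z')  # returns 21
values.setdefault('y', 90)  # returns 43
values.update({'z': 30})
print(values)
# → {'y': 43, 'z': 30}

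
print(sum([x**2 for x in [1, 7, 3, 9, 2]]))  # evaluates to 144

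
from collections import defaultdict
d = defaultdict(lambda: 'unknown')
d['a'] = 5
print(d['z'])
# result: unknown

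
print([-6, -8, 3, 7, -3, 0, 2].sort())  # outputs None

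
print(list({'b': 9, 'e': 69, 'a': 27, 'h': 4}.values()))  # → [9, 69, 27, 4]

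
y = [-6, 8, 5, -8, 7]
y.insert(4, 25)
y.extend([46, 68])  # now [-6, 8, 5, -8, 25, 7, 46, 68]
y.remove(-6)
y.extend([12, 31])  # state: [8, 5, -8, 25, 7, 46, 68, 12, 31]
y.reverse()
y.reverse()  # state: [8, 5, -8, 25, 7, 46, 68, 12, 31]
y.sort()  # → [-8, 5, 7, 8, 12, 25, 31, 46, 68]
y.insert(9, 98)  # [-8, 5, 7, 8, 12, 25, 31, 46, 68, 98]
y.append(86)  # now [-8, 5, 7, 8, 12, 25, 31, 46, 68, 98, 86]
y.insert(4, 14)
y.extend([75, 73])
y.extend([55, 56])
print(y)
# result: [-8, 5, 7, 8, 14, 12, 25, 31, 46, 68, 98, 86, 75, 73, 55, 56]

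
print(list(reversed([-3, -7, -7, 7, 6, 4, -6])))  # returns [-6, 4, 6, 7, -7, -7, -3]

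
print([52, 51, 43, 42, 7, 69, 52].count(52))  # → 2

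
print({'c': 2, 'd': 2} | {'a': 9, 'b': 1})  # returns {'c': 2, 'd': 2, 'a': 9, 'b': 1}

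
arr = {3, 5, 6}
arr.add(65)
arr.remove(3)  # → {5, 6, 65}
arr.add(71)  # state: {5, 6, 65, 71}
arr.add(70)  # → {5, 6, 65, 70, 71}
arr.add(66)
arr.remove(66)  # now {5, 6, 65, 70, 71}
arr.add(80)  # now {5, 6, 65, 70, 71, 80}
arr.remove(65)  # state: {5, 6, 70, 71, 80}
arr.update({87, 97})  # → {5, 6, 70, 71, 80, 87, 97}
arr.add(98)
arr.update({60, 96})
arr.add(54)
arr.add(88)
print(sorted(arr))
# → [5, 6, 54, 60, 70, 71, 80, 87, 88, 96, 97, 98]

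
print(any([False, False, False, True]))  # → True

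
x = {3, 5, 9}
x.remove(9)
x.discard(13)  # {3, 5}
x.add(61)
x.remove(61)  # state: {3, 5}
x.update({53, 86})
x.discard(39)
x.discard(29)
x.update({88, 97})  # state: {3, 5, 53, 86, 88, 97}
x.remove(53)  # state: {3, 5, 86, 88, 97}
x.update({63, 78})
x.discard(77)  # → {3, 5, 63, 78, 86, 88, 97}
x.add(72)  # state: {3, 5, 63, 72, 78, 86, 88, 97}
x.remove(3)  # {5, 63, 72, 78, 86, 88, 97}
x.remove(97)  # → {5, 63, 72, 78, 86, 88}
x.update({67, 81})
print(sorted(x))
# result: [5, 63, 67, 72, 78, 81, 86, 88]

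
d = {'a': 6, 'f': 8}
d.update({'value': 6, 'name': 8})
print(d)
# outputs {'a': 6, 'f': 8, 'value': 6, 'name': 8}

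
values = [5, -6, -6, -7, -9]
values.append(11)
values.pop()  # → 11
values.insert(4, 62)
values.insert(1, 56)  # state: [5, 56, -6, -6, -7, 62, -9]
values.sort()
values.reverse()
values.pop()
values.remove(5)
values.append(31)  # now [62, 56, -6, -6, -7, 31]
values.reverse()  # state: [31, -7, -6, -6, 56, 62]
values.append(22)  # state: [31, -7, -6, -6, 56, 62, 22]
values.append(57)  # [31, -7, -6, -6, 56, 62, 22, 57]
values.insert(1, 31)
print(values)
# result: [31, 31, -7, -6, -6, 56, 62, 22, 57]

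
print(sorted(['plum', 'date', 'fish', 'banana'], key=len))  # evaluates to ['plum', 'date', 'fish', 'banana']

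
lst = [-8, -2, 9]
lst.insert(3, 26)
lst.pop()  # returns 26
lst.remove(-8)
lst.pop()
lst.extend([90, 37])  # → [-2, 90, 37]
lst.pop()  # 37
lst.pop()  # 90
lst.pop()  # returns -2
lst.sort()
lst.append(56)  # [56]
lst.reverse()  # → [56]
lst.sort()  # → [56]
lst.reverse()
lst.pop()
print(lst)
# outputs []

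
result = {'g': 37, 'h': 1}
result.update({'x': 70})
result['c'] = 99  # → {'g': 37, 'h': 1, 'x': 70, 'c': 99}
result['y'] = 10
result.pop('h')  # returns 1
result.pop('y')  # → 10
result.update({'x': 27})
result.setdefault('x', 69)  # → 27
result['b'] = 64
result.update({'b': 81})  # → {'g': 37, 'x': 27, 'c': 99, 'b': 81}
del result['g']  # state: {'x': 27, 'c': 99, 'b': 81}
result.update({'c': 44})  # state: {'x': 27, 'c': 44, 'b': 81}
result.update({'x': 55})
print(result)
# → {'x': 55, 'c': 44, 'b': 81}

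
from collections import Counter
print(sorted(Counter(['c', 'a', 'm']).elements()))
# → ['a', 'c', 'm']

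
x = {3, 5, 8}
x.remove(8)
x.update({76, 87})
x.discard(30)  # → {3, 5, 76, 87}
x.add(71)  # {3, 5, 71, 76, 87}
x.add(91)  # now {3, 5, 71, 76, 87, 91}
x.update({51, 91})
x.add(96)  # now {3, 5, 51, 71, 76, 87, 91, 96}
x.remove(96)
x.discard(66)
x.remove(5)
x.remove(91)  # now {3, 51, 71, 76, 87}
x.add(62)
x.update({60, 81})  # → {3, 51, 60, 62, 71, 76, 81, 87}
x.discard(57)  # {3, 51, 60, 62, 71, 76, 81, 87}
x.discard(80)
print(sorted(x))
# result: [3, 51, 60, 62, 71, 76, 81, 87]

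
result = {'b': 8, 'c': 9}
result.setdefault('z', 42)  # 42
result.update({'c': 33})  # {'b': 8, 'c': 33, 'z': 42}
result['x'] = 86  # {'b': 8, 'c': 33, 'z': 42, 'x': 86}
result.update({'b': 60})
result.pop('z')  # 42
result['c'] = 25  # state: {'b': 60, 'c': 25, 'x': 86}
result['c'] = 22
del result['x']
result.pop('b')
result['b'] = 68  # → {'c': 22, 'b': 68}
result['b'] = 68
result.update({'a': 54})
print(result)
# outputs {'c': 22, 'b': 68, 'a': 54}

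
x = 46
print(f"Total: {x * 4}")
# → Total: 184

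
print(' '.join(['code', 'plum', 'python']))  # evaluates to code plum python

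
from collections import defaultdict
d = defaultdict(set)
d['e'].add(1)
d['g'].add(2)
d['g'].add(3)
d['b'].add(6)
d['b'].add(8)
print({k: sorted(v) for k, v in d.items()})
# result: {'e': [1], 'g': [2, 3], 'b': [6, 8]}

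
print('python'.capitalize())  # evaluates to Python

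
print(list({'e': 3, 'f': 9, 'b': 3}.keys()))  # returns ['e', 'f', 'b']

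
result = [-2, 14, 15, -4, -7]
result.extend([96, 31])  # [-2, 14, 15, -4, -7, 96, 31]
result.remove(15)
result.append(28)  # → [-2, 14, -4, -7, 96, 31, 28]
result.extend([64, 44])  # [-2, 14, -4, -7, 96, 31, 28, 64, 44]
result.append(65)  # [-2, 14, -4, -7, 96, 31, 28, 64, 44, 65]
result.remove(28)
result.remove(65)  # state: [-2, 14, -4, -7, 96, 31, 64, 44]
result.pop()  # 44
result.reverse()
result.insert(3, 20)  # [64, 31, 96, 20, -7, -4, 14, -2]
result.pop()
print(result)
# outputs [64, 31, 96, 20, -7, -4, 14]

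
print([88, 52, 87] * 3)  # [88, 52, 87, 88, 52, 87, 88, 52, 87]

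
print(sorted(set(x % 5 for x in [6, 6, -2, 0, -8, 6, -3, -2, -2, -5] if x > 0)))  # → [1]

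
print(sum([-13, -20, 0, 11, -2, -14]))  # -38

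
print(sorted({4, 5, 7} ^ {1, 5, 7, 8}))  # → [1, 4, 8]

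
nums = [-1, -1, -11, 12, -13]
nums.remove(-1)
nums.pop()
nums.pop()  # 12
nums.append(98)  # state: [-1, -11, 98]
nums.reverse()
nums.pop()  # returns -1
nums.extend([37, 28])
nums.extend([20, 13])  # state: [98, -11, 37, 28, 20, 13]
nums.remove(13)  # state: [98, -11, 37, 28, 20]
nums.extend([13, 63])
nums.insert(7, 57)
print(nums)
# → [98, -11, 37, 28, 20, 13, 63, 57]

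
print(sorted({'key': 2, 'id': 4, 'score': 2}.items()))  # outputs [('id', 4), ('key', 2), ('score', 2)]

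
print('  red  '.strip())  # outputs red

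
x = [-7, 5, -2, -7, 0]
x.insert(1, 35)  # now [-7, 35, 5, -2, -7, 0]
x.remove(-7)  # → [35, 5, -2, -7, 0]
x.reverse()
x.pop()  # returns 35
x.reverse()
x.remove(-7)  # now [5, -2, 0]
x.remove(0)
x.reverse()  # [-2, 5]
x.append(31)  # [-2, 5, 31]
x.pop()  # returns 31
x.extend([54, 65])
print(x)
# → [-2, 5, 54, 65]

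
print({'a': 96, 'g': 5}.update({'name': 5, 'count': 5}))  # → None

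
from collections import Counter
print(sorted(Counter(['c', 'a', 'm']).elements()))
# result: ['a', 'c', 'm']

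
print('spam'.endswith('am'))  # True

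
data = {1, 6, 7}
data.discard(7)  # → {1, 6}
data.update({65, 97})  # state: {1, 6, 65, 97}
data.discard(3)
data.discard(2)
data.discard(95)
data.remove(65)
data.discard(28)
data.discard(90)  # {1, 6, 97}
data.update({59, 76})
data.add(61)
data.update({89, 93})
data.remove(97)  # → {1, 6, 59, 61, 76, 89, 93}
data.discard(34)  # {1, 6, 59, 61, 76, 89, 93}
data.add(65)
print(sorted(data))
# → [1, 6, 59, 61, 65, 76, 89, 93]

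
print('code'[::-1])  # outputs edoc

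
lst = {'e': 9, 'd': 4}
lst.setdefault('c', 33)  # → 33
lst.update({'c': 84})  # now {'e': 9, 'd': 4, 'c': 84}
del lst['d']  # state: {'e': 9, 'c': 84}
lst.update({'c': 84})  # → {'e': 9, 'c': 84}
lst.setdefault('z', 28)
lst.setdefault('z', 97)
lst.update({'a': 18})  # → {'e': 9, 'c': 84, 'z': 28, 'a': 18}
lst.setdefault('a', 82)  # 18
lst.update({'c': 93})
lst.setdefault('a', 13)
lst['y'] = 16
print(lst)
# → {'e': 9, 'c': 93, 'z': 28, 'a': 18, 'y': 16}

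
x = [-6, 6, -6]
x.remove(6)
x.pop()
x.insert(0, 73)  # [73, -6]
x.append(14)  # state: [73, -6, 14]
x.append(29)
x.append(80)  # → [73, -6, 14, 29, 80]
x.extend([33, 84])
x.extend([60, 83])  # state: [73, -6, 14, 29, 80, 33, 84, 60, 83]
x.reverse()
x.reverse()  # [73, -6, 14, 29, 80, 33, 84, 60, 83]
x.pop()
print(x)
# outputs [73, -6, 14, 29, 80, 33, 84, 60]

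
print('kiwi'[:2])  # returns ki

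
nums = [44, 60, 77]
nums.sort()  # [44, 60, 77]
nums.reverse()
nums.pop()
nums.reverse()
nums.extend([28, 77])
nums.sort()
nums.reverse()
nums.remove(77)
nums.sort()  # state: [28, 60, 77]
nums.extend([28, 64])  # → [28, 60, 77, 28, 64]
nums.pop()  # 64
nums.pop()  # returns 28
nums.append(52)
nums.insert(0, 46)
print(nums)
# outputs [46, 28, 60, 77, 52]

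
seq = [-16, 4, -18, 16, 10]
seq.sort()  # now [-18, -16, 4, 10, 16]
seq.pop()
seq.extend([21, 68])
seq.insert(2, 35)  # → [-18, -16, 35, 4, 10, 21, 68]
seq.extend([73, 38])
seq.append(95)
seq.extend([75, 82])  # [-18, -16, 35, 4, 10, 21, 68, 73, 38, 95, 75, 82]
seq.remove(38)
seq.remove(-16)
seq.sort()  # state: [-18, 4, 10, 21, 35, 68, 73, 75, 82, 95]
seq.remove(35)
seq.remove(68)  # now [-18, 4, 10, 21, 73, 75, 82, 95]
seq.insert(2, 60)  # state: [-18, 4, 60, 10, 21, 73, 75, 82, 95]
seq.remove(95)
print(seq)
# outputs [-18, 4, 60, 10, 21, 73, 75, 82]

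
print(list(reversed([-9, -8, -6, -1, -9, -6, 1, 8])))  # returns [8, 1, -6, -9, -1, -6, -8, -9]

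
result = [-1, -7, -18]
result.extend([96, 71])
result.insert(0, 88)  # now [88, -1, -7, -18, 96, 71]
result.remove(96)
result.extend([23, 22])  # [88, -1, -7, -18, 71, 23, 22]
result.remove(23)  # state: [88, -1, -7, -18, 71, 22]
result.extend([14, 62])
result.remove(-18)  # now [88, -1, -7, 71, 22, 14, 62]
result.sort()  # [-7, -1, 14, 22, 62, 71, 88]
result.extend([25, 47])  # [-7, -1, 14, 22, 62, 71, 88, 25, 47]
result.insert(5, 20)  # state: [-7, -1, 14, 22, 62, 20, 71, 88, 25, 47]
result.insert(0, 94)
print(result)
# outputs [94, -7, -1, 14, 22, 62, 20, 71, 88, 25, 47]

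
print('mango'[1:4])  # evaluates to ang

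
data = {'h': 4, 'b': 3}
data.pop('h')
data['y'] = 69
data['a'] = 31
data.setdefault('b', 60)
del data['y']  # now {'b': 3, 'a': 31}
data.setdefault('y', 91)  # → 91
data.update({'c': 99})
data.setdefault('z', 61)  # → 61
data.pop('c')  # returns 99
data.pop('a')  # 31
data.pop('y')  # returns 91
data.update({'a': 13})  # {'b': 3, 'z': 61, 'a': 13}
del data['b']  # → {'z': 61, 'a': 13}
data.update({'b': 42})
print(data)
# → {'z': 61, 'a': 13, 'b': 42}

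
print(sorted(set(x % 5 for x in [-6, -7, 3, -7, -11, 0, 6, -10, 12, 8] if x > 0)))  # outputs [1, 2, 3]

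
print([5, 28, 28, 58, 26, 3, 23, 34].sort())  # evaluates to None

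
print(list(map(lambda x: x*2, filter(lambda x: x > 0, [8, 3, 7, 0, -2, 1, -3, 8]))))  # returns [16, 6, 14, 2, 16]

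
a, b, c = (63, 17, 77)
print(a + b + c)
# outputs 157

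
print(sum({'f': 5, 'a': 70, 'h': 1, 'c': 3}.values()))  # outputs 79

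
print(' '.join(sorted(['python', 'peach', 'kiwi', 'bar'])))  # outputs bar kiwi peach python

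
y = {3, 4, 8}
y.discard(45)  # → {3, 4, 8}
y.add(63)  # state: {3, 4, 8, 63}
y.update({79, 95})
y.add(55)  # {3, 4, 8, 55, 63, 79, 95}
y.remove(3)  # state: {4, 8, 55, 63, 79, 95}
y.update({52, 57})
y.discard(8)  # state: {4, 52, 55, 57, 63, 79, 95}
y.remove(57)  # {4, 52, 55, 63, 79, 95}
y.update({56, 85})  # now {4, 52, 55, 56, 63, 79, 85, 95}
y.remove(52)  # {4, 55, 56, 63, 79, 85, 95}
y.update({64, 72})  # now {4, 55, 56, 63, 64, 72, 79, 85, 95}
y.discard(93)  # {4, 55, 56, 63, 64, 72, 79, 85, 95}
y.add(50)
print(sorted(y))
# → [4, 50, 55, 56, 63, 64, 72, 79, 85, 95]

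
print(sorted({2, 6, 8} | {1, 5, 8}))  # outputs [1, 2, 5, 6, 8]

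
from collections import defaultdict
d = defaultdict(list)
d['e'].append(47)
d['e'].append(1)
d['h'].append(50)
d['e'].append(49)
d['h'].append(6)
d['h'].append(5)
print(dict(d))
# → {'e': [47, 1, 49], 'h': [50, 6, 5]}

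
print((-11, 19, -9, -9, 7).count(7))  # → 1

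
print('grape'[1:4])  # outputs rap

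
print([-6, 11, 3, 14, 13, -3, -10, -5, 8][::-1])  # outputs [8, -5, -10, -3, 13, 14, 3, 11, -6]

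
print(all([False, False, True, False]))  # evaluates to False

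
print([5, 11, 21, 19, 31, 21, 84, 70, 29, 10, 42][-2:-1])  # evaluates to [10]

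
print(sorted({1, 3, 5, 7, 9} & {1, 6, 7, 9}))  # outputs [1, 7, 9]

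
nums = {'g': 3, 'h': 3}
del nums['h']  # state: {'g': 3}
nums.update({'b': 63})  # {'g': 3, 'b': 63}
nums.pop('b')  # 63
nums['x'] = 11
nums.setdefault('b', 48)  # 48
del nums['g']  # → {'x': 11, 'b': 48}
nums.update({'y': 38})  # {'x': 11, 'b': 48, 'y': 38}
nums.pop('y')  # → 38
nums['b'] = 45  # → {'x': 11, 'b': 45}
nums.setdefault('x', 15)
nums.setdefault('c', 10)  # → 10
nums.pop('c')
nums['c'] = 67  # {'x': 11, 'b': 45, 'c': 67}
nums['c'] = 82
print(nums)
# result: {'x': 11, 'b': 45, 'c': 82}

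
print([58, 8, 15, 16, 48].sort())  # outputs None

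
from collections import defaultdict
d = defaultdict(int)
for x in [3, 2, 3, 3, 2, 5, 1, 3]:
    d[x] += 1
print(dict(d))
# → {3: 4, 2: 2, 5: 1, 1: 1}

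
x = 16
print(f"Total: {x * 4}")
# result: Total: 64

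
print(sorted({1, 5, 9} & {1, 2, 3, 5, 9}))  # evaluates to [1, 5, 9]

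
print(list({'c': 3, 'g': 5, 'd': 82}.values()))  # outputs [3, 5, 82]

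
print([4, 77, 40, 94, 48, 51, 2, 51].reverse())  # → None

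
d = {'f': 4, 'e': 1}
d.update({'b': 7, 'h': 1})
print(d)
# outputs {'f': 4, 'e': 1, 'b': 7, 'h': 1}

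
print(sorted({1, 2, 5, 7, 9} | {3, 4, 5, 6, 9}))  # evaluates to [1, 2, 3, 4, 5, 6, 7, 9]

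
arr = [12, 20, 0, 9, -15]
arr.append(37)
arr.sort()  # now [-15, 0, 9, 12, 20, 37]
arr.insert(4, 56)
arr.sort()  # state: [-15, 0, 9, 12, 20, 37, 56]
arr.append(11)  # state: [-15, 0, 9, 12, 20, 37, 56, 11]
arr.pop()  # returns 11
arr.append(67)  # [-15, 0, 9, 12, 20, 37, 56, 67]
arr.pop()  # 67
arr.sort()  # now [-15, 0, 9, 12, 20, 37, 56]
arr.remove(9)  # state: [-15, 0, 12, 20, 37, 56]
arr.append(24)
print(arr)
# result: [-15, 0, 12, 20, 37, 56, 24]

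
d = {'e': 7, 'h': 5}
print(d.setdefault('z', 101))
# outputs 101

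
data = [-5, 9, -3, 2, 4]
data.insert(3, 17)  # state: [-5, 9, -3, 17, 2, 4]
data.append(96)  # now [-5, 9, -3, 17, 2, 4, 96]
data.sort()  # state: [-5, -3, 2, 4, 9, 17, 96]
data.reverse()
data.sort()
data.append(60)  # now [-5, -3, 2, 4, 9, 17, 96, 60]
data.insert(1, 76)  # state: [-5, 76, -3, 2, 4, 9, 17, 96, 60]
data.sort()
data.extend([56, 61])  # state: [-5, -3, 2, 4, 9, 17, 60, 76, 96, 56, 61]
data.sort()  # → [-5, -3, 2, 4, 9, 17, 56, 60, 61, 76, 96]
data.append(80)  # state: [-5, -3, 2, 4, 9, 17, 56, 60, 61, 76, 96, 80]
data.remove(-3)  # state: [-5, 2, 4, 9, 17, 56, 60, 61, 76, 96, 80]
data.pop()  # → 80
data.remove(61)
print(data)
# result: [-5, 2, 4, 9, 17, 56, 60, 76, 96]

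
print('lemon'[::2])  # lmn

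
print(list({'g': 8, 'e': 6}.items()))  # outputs [('g', 8), ('e', 6)]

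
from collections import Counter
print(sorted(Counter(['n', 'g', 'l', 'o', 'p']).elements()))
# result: ['g', 'l', 'n', 'o', 'p']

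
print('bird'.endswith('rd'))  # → True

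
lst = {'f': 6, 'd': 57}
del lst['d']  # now {'f': 6}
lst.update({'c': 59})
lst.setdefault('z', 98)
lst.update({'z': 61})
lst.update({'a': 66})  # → {'f': 6, 'c': 59, 'z': 61, 'a': 66}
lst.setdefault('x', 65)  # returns 65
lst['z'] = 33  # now {'f': 6, 'c': 59, 'z': 33, 'a': 66, 'x': 65}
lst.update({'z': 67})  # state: {'f': 6, 'c': 59, 'z': 67, 'a': 66, 'x': 65}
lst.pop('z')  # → 67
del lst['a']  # {'f': 6, 'c': 59, 'x': 65}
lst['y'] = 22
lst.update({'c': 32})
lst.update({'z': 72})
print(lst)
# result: {'f': 6, 'c': 32, 'x': 65, 'y': 22, 'z': 72}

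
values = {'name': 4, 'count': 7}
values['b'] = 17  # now {'name': 4, 'count': 7, 'b': 17}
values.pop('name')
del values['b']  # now {'count': 7}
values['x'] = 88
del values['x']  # {'count': 7}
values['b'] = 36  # {'count': 7, 'b': 36}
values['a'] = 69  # {'count': 7, 'b': 36, 'a': 69}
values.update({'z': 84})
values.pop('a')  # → 69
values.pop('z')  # 84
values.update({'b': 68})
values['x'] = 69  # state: {'count': 7, 'b': 68, 'x': 69}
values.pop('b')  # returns 68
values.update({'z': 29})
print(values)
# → {'count': 7, 'x': 69, 'z': 29}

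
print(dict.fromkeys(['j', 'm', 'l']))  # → {'j': None, 'm': None, 'l': None}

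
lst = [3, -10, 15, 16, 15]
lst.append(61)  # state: [3, -10, 15, 16, 15, 61]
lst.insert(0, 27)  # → [27, 3, -10, 15, 16, 15, 61]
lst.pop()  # 61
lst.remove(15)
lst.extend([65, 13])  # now [27, 3, -10, 16, 15, 65, 13]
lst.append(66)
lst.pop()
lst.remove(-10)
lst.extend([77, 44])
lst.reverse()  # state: [44, 77, 13, 65, 15, 16, 3, 27]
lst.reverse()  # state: [27, 3, 16, 15, 65, 13, 77, 44]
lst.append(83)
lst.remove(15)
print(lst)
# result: [27, 3, 16, 65, 13, 77, 44, 83]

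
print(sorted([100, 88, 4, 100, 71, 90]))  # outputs [4, 71, 88, 90, 100, 100]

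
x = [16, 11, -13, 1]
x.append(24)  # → [16, 11, -13, 1, 24]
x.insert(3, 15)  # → [16, 11, -13, 15, 1, 24]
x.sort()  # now [-13, 1, 11, 15, 16, 24]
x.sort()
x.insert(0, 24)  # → [24, -13, 1, 11, 15, 16, 24]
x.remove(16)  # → [24, -13, 1, 11, 15, 24]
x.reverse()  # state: [24, 15, 11, 1, -13, 24]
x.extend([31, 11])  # [24, 15, 11, 1, -13, 24, 31, 11]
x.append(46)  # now [24, 15, 11, 1, -13, 24, 31, 11, 46]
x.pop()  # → 46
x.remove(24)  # [15, 11, 1, -13, 24, 31, 11]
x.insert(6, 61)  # [15, 11, 1, -13, 24, 31, 61, 11]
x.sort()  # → [-13, 1, 11, 11, 15, 24, 31, 61]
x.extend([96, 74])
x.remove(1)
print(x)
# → [-13, 11, 11, 15, 24, 31, 61, 96, 74]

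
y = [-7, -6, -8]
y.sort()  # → [-8, -7, -6]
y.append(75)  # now [-8, -7, -6, 75]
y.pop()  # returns 75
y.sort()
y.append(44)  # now [-8, -7, -6, 44]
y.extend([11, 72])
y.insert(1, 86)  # [-8, 86, -7, -6, 44, 11, 72]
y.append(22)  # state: [-8, 86, -7, -6, 44, 11, 72, 22]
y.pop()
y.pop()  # 72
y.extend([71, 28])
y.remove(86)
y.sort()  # [-8, -7, -6, 11, 28, 44, 71]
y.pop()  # 71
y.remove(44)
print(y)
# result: [-8, -7, -6, 11, 28]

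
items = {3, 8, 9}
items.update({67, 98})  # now {3, 8, 9, 67, 98}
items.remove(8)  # {3, 9, 67, 98}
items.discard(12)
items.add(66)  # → {3, 9, 66, 67, 98}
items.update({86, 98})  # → {3, 9, 66, 67, 86, 98}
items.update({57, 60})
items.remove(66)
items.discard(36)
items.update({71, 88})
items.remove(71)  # {3, 9, 57, 60, 67, 86, 88, 98}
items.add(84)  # {3, 9, 57, 60, 67, 84, 86, 88, 98}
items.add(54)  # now {3, 9, 54, 57, 60, 67, 84, 86, 88, 98}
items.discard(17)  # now {3, 9, 54, 57, 60, 67, 84, 86, 88, 98}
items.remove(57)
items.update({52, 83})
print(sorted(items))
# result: [3, 9, 52, 54, 60, 67, 83, 84, 86, 88, 98]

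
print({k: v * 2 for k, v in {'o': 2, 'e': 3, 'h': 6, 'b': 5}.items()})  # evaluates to {'o': 4, 'e': 6, 'h': 12, 'b': 10}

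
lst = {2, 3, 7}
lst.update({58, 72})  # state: {2, 3, 7, 58, 72}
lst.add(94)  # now {2, 3, 7, 58, 72, 94}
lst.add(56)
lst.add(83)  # {2, 3, 7, 56, 58, 72, 83, 94}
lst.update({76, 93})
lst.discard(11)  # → {2, 3, 7, 56, 58, 72, 76, 83, 93, 94}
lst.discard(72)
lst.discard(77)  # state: {2, 3, 7, 56, 58, 76, 83, 93, 94}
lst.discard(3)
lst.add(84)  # {2, 7, 56, 58, 76, 83, 84, 93, 94}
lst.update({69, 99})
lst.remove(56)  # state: {2, 7, 58, 69, 76, 83, 84, 93, 94, 99}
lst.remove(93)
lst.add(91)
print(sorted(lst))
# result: [2, 7, 58, 69, 76, 83, 84, 91, 94, 99]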